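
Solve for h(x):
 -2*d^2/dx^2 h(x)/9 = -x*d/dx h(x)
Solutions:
 h(x) = C1 + C2*erfi(3*x/2)


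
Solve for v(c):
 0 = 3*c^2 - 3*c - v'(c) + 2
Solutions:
 v(c) = C1 + c^3 - 3*c^2/2 + 2*c


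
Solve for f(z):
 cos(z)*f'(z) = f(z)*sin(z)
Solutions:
 f(z) = C1/cos(z)


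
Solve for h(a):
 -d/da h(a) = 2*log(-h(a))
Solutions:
 -li(-h(a)) = C1 - 2*a


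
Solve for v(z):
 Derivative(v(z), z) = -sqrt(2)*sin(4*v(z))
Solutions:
 v(z) = -acos((-C1 - exp(8*sqrt(2)*z))/(C1 - exp(8*sqrt(2)*z)))/4 + pi/2
 v(z) = acos((-C1 - exp(8*sqrt(2)*z))/(C1 - exp(8*sqrt(2)*z)))/4


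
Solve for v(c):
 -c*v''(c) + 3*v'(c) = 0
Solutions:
 v(c) = C1 + C2*c^4


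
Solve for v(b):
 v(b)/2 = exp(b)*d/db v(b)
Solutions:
 v(b) = C1*exp(-exp(-b)/2)


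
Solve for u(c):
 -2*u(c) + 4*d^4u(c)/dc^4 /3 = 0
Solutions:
 u(c) = C1*exp(-2^(3/4)*3^(1/4)*c/2) + C2*exp(2^(3/4)*3^(1/4)*c/2) + C3*sin(2^(3/4)*3^(1/4)*c/2) + C4*cos(2^(3/4)*3^(1/4)*c/2)


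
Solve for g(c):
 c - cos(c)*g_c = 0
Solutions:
 g(c) = C1 + Integral(c/cos(c), c)


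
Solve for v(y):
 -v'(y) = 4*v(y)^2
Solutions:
 v(y) = 1/(C1 + 4*y)


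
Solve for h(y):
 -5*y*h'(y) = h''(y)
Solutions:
 h(y) = C1 + C2*erf(sqrt(10)*y/2)


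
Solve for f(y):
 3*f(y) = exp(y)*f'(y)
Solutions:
 f(y) = C1*exp(-3*exp(-y))


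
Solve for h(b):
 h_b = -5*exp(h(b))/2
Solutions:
 h(b) = log(1/(C1 + 5*b)) + log(2)


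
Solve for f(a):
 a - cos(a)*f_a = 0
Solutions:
 f(a) = C1 + Integral(a/cos(a), a)


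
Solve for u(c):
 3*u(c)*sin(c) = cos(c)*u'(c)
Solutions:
 u(c) = C1/cos(c)^3


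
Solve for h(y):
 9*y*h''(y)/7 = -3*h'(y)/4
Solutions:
 h(y) = C1 + C2*y^(5/12)


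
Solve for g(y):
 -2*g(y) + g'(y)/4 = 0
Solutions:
 g(y) = C1*exp(8*y)


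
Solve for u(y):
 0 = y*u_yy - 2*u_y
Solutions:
 u(y) = C1 + C2*y^3


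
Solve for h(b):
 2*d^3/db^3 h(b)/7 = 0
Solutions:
 h(b) = C1 + C2*b + C3*b^2


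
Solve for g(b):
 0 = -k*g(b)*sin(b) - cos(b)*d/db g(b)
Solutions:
 g(b) = C1*exp(k*log(cos(b)))


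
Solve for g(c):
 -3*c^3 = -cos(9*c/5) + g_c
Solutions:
 g(c) = C1 - 3*c^4/4 + 5*sin(9*c/5)/9


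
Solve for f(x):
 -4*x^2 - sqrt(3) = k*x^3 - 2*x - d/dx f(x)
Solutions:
 f(x) = C1 + k*x^4/4 + 4*x^3/3 - x^2 + sqrt(3)*x


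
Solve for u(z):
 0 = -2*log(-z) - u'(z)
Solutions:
 u(z) = C1 - 2*z*log(-z) + 2*z


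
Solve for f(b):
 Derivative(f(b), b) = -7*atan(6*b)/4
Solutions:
 f(b) = C1 - 7*b*atan(6*b)/4 + 7*log(36*b^2 + 1)/48


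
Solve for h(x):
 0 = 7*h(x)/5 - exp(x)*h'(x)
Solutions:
 h(x) = C1*exp(-7*exp(-x)/5)


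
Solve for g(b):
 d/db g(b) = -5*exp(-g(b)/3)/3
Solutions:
 g(b) = 3*log(C1 - 5*b/9)


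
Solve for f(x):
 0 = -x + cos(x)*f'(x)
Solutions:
 f(x) = C1 + Integral(x/cos(x), x)


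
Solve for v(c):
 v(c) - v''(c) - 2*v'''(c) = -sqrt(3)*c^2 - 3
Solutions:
 v(c) = C1*exp(-c*((6*sqrt(78) + 53)^(-1/3) + 2 + (6*sqrt(78) + 53)^(1/3))/12)*sin(sqrt(3)*c*(-(6*sqrt(78) + 53)^(1/3) + (6*sqrt(78) + 53)^(-1/3))/12) + C2*exp(-c*((6*sqrt(78) + 53)^(-1/3) + 2 + (6*sqrt(78) + 53)^(1/3))/12)*cos(sqrt(3)*c*(-(6*sqrt(78) + 53)^(1/3) + (6*sqrt(78) + 53)^(-1/3))/12) + C3*exp(c*(-1 + (6*sqrt(78) + 53)^(-1/3) + (6*sqrt(78) + 53)^(1/3))/6) - sqrt(3)*c^2 - 2*sqrt(3) - 3


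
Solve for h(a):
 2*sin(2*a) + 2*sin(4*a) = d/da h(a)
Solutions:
 h(a) = C1 - cos(2*a) - cos(4*a)/2


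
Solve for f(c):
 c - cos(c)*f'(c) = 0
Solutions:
 f(c) = C1 + Integral(c/cos(c), c)


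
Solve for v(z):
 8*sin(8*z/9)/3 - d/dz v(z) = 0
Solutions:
 v(z) = C1 - 3*cos(8*z/9)


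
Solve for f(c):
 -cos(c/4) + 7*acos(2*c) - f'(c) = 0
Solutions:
 f(c) = C1 + 7*c*acos(2*c) - 7*sqrt(1 - 4*c^2)/2 - 4*sin(c/4)


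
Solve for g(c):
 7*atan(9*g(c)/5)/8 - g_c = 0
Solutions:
 Integral(1/atan(9*_y/5), (_y, g(c))) = C1 + 7*c/8


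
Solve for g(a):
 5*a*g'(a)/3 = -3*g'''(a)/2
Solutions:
 g(a) = C1 + Integral(C2*airyai(-30^(1/3)*a/3) + C3*airybi(-30^(1/3)*a/3), a)


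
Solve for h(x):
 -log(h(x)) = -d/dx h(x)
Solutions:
 li(h(x)) = C1 + x


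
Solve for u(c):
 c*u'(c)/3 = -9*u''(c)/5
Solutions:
 u(c) = C1 + C2*erf(sqrt(30)*c/18)


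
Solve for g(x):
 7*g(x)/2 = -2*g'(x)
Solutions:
 g(x) = C1*exp(-7*x/4)


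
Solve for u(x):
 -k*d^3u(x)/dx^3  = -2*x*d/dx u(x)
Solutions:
 u(x) = C1 + Integral(C2*airyai(2^(1/3)*x*(1/k)^(1/3)) + C3*airybi(2^(1/3)*x*(1/k)^(1/3)), x)


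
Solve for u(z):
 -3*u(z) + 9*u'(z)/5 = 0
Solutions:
 u(z) = C1*exp(5*z/3)


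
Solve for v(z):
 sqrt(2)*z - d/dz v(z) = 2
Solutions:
 v(z) = C1 + sqrt(2)*z^2/2 - 2*z


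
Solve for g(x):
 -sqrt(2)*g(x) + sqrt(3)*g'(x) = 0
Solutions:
 g(x) = C1*exp(sqrt(6)*x/3)


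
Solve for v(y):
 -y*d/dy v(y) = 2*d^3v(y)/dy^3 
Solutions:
 v(y) = C1 + Integral(C2*airyai(-2^(2/3)*y/2) + C3*airybi(-2^(2/3)*y/2), y)


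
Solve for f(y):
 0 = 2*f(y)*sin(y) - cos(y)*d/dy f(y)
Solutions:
 f(y) = C1/cos(y)^2


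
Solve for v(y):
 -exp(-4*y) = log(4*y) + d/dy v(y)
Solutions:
 v(y) = C1 - y*log(y) + y*(1 - 2*log(2)) + exp(-4*y)/4


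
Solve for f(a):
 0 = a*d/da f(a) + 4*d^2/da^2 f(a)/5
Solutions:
 f(a) = C1 + C2*erf(sqrt(10)*a/4)


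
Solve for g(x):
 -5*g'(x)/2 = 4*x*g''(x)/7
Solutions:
 g(x) = C1 + C2/x^(27/8)


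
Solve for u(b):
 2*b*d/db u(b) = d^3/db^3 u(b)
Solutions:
 u(b) = C1 + Integral(C2*airyai(2^(1/3)*b) + C3*airybi(2^(1/3)*b), b)


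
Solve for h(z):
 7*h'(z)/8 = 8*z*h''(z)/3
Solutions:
 h(z) = C1 + C2*z^(85/64)


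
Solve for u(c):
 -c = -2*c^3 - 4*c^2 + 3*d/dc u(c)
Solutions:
 u(c) = C1 + c^4/6 + 4*c^3/9 - c^2/6


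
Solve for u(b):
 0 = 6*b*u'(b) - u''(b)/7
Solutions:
 u(b) = C1 + C2*erfi(sqrt(21)*b)


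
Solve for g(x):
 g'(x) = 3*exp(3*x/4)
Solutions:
 g(x) = C1 + 4*exp(3*x/4)


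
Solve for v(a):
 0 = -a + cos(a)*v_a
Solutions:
 v(a) = C1 + Integral(a/cos(a), a)


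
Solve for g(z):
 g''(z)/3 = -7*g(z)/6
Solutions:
 g(z) = C1*sin(sqrt(14)*z/2) + C2*cos(sqrt(14)*z/2)


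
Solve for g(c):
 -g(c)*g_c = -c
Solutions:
 g(c) = -sqrt(C1 + c^2)
 g(c) = sqrt(C1 + c^2)


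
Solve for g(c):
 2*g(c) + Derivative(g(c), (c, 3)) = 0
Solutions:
 g(c) = C3*exp(-2^(1/3)*c) + (C1*sin(2^(1/3)*sqrt(3)*c/2) + C2*cos(2^(1/3)*sqrt(3)*c/2))*exp(2^(1/3)*c/2)


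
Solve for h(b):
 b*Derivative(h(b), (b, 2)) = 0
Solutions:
 h(b) = C1 + C2*b


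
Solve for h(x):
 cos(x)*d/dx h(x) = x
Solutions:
 h(x) = C1 + Integral(x/cos(x), x)


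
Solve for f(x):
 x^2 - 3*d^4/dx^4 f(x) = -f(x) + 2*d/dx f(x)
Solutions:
 f(x) = C1*exp(x*(-2^(2/3) + 2^(1/3) + 2)/6)*sin(2^(1/3)*sqrt(3)*x*(1 + 2^(1/3))/6) + C2*exp(x*(-2^(2/3) + 2^(1/3) + 2)/6)*cos(2^(1/3)*sqrt(3)*x*(1 + 2^(1/3))/6) + C3*exp(-x) + C4*exp(x*(-2^(1/3) + 1 + 2^(2/3))/3) - x^2 - 4*x - 8


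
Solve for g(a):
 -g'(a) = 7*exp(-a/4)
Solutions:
 g(a) = C1 + 28*exp(-a/4)


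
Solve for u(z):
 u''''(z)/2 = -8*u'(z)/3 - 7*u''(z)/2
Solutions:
 u(z) = C1 + C2*exp(-3^(1/3)*z*(-(24 + sqrt(1605))^(1/3) + 7*3^(1/3)/(24 + sqrt(1605))^(1/3))/6)*sin(3^(1/6)*z*(21/(24 + sqrt(1605))^(1/3) + 3^(2/3)*(24 + sqrt(1605))^(1/3))/6) + C3*exp(-3^(1/3)*z*(-(24 + sqrt(1605))^(1/3) + 7*3^(1/3)/(24 + sqrt(1605))^(1/3))/6)*cos(3^(1/6)*z*(21/(24 + sqrt(1605))^(1/3) + 3^(2/3)*(24 + sqrt(1605))^(1/3))/6) + C4*exp(3^(1/3)*z*(-(24 + sqrt(1605))^(1/3) + 7*3^(1/3)/(24 + sqrt(1605))^(1/3))/3)


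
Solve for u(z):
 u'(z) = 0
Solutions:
 u(z) = C1


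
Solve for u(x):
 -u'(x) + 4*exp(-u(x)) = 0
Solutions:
 u(x) = log(C1 + 4*x)


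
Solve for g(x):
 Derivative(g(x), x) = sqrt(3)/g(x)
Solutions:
 g(x) = -sqrt(C1 + 2*sqrt(3)*x)
 g(x) = sqrt(C1 + 2*sqrt(3)*x)


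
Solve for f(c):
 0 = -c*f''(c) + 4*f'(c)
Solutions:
 f(c) = C1 + C2*c^5


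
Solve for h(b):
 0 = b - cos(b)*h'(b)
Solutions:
 h(b) = C1 + Integral(b/cos(b), b)


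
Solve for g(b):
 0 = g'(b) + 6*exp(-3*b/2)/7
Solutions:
 g(b) = C1 + 4*exp(-3*b/2)/7


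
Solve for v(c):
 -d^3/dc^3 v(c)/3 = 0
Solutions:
 v(c) = C1 + C2*c + C3*c^2


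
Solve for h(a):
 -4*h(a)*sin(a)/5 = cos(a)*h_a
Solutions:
 h(a) = C1*cos(a)^(4/5)


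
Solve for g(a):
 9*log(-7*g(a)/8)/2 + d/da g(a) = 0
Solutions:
 2*Integral(1/(log(-_y) - 3*log(2) + log(7)), (_y, g(a)))/9 = C1 - a


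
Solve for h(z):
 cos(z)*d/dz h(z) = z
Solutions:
 h(z) = C1 + Integral(z/cos(z), z)


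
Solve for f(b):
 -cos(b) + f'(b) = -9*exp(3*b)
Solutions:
 f(b) = C1 - 3*exp(3*b) + sin(b)


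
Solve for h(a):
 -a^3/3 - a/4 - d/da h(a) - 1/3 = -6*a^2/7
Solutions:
 h(a) = C1 - a^4/12 + 2*a^3/7 - a^2/8 - a/3


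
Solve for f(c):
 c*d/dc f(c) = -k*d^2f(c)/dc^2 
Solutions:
 f(c) = C1 + C2*sqrt(k)*erf(sqrt(2)*c*sqrt(1/k)/2)


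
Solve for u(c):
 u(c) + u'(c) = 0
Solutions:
 u(c) = C1*exp(-c)


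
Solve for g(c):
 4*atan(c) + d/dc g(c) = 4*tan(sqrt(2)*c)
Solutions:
 g(c) = C1 - 4*c*atan(c) + 2*log(c^2 + 1) - 2*sqrt(2)*log(cos(sqrt(2)*c))


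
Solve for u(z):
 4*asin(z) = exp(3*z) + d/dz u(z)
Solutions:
 u(z) = C1 + 4*z*asin(z) + 4*sqrt(1 - z^2) - exp(3*z)/3


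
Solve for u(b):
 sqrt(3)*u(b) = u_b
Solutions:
 u(b) = C1*exp(sqrt(3)*b)


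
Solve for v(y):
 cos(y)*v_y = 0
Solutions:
 v(y) = C1


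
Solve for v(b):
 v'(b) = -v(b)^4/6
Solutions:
 v(b) = 2^(1/3)*(1/(C1 + b))^(1/3)
 v(b) = 2^(1/3)*(-1 - sqrt(3)*I)*(1/(C1 + b))^(1/3)/2
 v(b) = 2^(1/3)*(-1 + sqrt(3)*I)*(1/(C1 + b))^(1/3)/2


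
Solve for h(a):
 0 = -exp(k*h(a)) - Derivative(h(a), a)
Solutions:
 h(a) = Piecewise((log(1/(C1*k + a*k))/k, Ne(k, 0)), (nan, True))
 h(a) = Piecewise((C1 - a, Eq(k, 0)), (nan, True))


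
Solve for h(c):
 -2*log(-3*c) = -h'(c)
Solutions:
 h(c) = C1 + 2*c*log(-c) + 2*c*(-1 + log(3))


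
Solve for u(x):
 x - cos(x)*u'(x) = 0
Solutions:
 u(x) = C1 + Integral(x/cos(x), x)


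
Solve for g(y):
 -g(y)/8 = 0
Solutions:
 g(y) = 0


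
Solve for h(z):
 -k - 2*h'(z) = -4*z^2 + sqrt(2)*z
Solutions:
 h(z) = C1 - k*z/2 + 2*z^3/3 - sqrt(2)*z^2/4


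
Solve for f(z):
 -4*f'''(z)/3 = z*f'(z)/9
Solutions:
 f(z) = C1 + Integral(C2*airyai(-18^(1/3)*z/6) + C3*airybi(-18^(1/3)*z/6), z)


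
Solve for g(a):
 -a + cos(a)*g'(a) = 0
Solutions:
 g(a) = C1 + Integral(a/cos(a), a)


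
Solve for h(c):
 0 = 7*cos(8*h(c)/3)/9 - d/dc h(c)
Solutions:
 -7*c/9 - 3*log(sin(8*h(c)/3) - 1)/16 + 3*log(sin(8*h(c)/3) + 1)/16 = C1


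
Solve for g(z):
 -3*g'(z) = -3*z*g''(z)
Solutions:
 g(z) = C1 + C2*z^2


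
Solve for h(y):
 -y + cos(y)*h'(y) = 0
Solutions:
 h(y) = C1 + Integral(y/cos(y), y)


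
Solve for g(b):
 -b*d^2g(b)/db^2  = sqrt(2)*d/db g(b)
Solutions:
 g(b) = C1 + C2*b^(1 - sqrt(2))


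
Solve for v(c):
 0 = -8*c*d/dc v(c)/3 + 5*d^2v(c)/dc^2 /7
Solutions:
 v(c) = C1 + C2*erfi(2*sqrt(105)*c/15)


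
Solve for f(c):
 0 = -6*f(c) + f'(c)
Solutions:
 f(c) = C1*exp(6*c)


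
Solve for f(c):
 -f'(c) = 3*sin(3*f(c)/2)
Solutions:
 f(c) = -2*acos((-C1 - exp(9*c))/(C1 - exp(9*c)))/3 + 4*pi/3
 f(c) = 2*acos((-C1 - exp(9*c))/(C1 - exp(9*c)))/3


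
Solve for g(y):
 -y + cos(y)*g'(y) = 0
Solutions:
 g(y) = C1 + Integral(y/cos(y), y)


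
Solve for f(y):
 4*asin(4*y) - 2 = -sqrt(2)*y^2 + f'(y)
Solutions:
 f(y) = C1 + sqrt(2)*y^3/3 + 4*y*asin(4*y) - 2*y + sqrt(1 - 16*y^2)


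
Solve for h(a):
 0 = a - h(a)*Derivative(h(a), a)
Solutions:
 h(a) = -sqrt(C1 + a^2)
 h(a) = sqrt(C1 + a^2)


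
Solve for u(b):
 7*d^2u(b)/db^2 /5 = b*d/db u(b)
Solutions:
 u(b) = C1 + C2*erfi(sqrt(70)*b/14)


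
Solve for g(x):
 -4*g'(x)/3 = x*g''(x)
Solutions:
 g(x) = C1 + C2/x^(1/3)


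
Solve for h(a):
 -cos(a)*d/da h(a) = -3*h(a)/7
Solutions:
 h(a) = C1*(sin(a) + 1)^(3/14)/(sin(a) - 1)^(3/14)


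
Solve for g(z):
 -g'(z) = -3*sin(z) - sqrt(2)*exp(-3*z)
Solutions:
 g(z) = C1 - 3*cos(z) - sqrt(2)*exp(-3*z)/3


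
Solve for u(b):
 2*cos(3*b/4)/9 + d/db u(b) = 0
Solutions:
 u(b) = C1 - 8*sin(3*b/4)/27


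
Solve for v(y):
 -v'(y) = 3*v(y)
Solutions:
 v(y) = C1*exp(-3*y)


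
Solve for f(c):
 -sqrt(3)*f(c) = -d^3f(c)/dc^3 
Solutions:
 f(c) = C3*exp(3^(1/6)*c) + (C1*sin(3^(2/3)*c/2) + C2*cos(3^(2/3)*c/2))*exp(-3^(1/6)*c/2)


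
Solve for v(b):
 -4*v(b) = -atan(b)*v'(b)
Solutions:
 v(b) = C1*exp(4*Integral(1/atan(b), b))


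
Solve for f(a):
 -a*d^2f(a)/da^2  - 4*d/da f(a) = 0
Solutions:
 f(a) = C1 + C2/a^3


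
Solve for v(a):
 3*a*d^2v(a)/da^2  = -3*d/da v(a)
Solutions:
 v(a) = C1 + C2*log(a)


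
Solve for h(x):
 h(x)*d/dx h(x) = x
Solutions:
 h(x) = -sqrt(C1 + x^2)
 h(x) = sqrt(C1 + x^2)


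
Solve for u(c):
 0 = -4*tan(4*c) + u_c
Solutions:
 u(c) = C1 - log(cos(4*c))


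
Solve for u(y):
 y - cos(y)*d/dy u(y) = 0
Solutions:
 u(y) = C1 + Integral(y/cos(y), y)


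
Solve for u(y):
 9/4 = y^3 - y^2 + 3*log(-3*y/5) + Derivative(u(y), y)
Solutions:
 u(y) = C1 - y^4/4 + y^3/3 - 3*y*log(-y) + y*(-3*log(3) + 3*log(5) + 21/4)


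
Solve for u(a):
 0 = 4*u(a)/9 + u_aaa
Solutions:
 u(a) = C3*exp(-2^(2/3)*3^(1/3)*a/3) + (C1*sin(2^(2/3)*3^(5/6)*a/6) + C2*cos(2^(2/3)*3^(5/6)*a/6))*exp(2^(2/3)*3^(1/3)*a/6)


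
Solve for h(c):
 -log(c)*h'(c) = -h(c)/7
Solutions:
 h(c) = C1*exp(li(c)/7)


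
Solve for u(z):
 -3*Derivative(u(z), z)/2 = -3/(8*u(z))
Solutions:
 u(z) = -sqrt(C1 + 2*z)/2
 u(z) = sqrt(C1 + 2*z)/2


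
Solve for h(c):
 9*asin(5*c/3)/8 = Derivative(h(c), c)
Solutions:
 h(c) = C1 + 9*c*asin(5*c/3)/8 + 9*sqrt(9 - 25*c^2)/40


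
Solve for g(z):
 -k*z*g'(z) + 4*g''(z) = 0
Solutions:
 g(z) = Piecewise((-sqrt(2)*sqrt(pi)*C1*erf(sqrt(2)*z*sqrt(-k)/4)/sqrt(-k) - C2, (k > 0) | (k < 0)), (-C1*z - C2, True))


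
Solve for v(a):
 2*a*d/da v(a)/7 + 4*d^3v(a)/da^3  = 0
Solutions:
 v(a) = C1 + Integral(C2*airyai(-14^(2/3)*a/14) + C3*airybi(-14^(2/3)*a/14), a)


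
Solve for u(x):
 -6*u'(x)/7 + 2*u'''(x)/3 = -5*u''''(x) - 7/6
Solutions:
 u(x) = C1 + C2*exp(-x*(28*7^(1/3)/(135*sqrt(163689) + 54619)^(1/3) + 28 + 7^(2/3)*(135*sqrt(163689) + 54619)^(1/3))/630)*sin(sqrt(3)*7^(1/3)*x*(-7^(1/3)*(135*sqrt(163689) + 54619)^(1/3) + 28/(135*sqrt(163689) + 54619)^(1/3))/630) + C3*exp(-x*(28*7^(1/3)/(135*sqrt(163689) + 54619)^(1/3) + 28 + 7^(2/3)*(135*sqrt(163689) + 54619)^(1/3))/630)*cos(sqrt(3)*7^(1/3)*x*(-7^(1/3)*(135*sqrt(163689) + 54619)^(1/3) + 28/(135*sqrt(163689) + 54619)^(1/3))/630) + C4*exp(x*(-14 + 28*7^(1/3)/(135*sqrt(163689) + 54619)^(1/3) + 7^(2/3)*(135*sqrt(163689) + 54619)^(1/3))/315) + 49*x/36


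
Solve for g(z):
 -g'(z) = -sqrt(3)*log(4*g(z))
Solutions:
 -sqrt(3)*Integral(1/(log(_y) + 2*log(2)), (_y, g(z)))/3 = C1 - z


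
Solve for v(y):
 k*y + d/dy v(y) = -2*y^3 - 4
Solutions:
 v(y) = C1 - k*y^2/2 - y^4/2 - 4*y


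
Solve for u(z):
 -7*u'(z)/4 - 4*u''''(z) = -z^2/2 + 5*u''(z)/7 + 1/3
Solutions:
 u(z) = C1 + C2*exp(-42^(1/3)*z*(-(3087 + sqrt(9571569))^(1/3) + 10*42^(1/3)/(3087 + sqrt(9571569))^(1/3))/168)*sin(14^(1/3)*3^(1/6)*z*(30*14^(1/3)/(3087 + sqrt(9571569))^(1/3) + 3^(2/3)*(3087 + sqrt(9571569))^(1/3))/168) + C3*exp(-42^(1/3)*z*(-(3087 + sqrt(9571569))^(1/3) + 10*42^(1/3)/(3087 + sqrt(9571569))^(1/3))/168)*cos(14^(1/3)*3^(1/6)*z*(30*14^(1/3)/(3087 + sqrt(9571569))^(1/3) + 3^(2/3)*(3087 + sqrt(9571569))^(1/3))/168) + C4*exp(42^(1/3)*z*(-(3087 + sqrt(9571569))^(1/3) + 10*42^(1/3)/(3087 + sqrt(9571569))^(1/3))/84) + 2*z^3/21 - 40*z^2/343 - 4804*z/50421


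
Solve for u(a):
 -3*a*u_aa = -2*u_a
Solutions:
 u(a) = C1 + C2*a^(5/3)


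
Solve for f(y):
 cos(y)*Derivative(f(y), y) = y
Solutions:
 f(y) = C1 + Integral(y/cos(y), y)


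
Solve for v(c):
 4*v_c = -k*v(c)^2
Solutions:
 v(c) = 4/(C1 + c*k)


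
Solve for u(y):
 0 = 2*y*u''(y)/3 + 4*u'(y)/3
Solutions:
 u(y) = C1 + C2/y


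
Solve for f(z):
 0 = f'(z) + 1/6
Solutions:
 f(z) = C1 - z/6


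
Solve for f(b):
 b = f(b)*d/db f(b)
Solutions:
 f(b) = -sqrt(C1 + b^2)
 f(b) = sqrt(C1 + b^2)


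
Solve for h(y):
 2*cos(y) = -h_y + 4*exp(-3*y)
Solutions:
 h(y) = C1 - 2*sin(y) - 4*exp(-3*y)/3


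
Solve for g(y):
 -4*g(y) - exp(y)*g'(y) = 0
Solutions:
 g(y) = C1*exp(4*exp(-y))


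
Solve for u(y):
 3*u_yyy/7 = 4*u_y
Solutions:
 u(y) = C1 + C2*exp(-2*sqrt(21)*y/3) + C3*exp(2*sqrt(21)*y/3)


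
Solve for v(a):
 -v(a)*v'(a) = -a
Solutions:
 v(a) = -sqrt(C1 + a^2)
 v(a) = sqrt(C1 + a^2)


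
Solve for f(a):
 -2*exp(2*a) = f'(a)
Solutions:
 f(a) = C1 - exp(2*a)


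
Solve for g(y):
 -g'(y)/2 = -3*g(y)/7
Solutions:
 g(y) = C1*exp(6*y/7)


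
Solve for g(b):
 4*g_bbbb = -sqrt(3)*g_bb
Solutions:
 g(b) = C1 + C2*b + C3*sin(3^(1/4)*b/2) + C4*cos(3^(1/4)*b/2)


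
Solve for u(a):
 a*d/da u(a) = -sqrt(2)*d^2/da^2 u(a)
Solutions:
 u(a) = C1 + C2*erf(2^(1/4)*a/2)


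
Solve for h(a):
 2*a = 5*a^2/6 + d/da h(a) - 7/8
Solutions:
 h(a) = C1 - 5*a^3/18 + a^2 + 7*a/8


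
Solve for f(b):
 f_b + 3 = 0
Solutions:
 f(b) = C1 - 3*b


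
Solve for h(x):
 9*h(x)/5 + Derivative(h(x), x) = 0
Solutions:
 h(x) = C1*exp(-9*x/5)


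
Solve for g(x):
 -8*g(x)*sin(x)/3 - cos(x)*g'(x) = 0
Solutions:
 g(x) = C1*cos(x)^(8/3)


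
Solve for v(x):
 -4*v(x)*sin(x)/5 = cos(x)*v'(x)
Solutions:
 v(x) = C1*cos(x)^(4/5)


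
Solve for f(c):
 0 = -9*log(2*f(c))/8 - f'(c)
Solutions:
 8*Integral(1/(log(_y) + log(2)), (_y, f(c)))/9 = C1 - c


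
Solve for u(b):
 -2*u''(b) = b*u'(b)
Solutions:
 u(b) = C1 + C2*erf(b/2)


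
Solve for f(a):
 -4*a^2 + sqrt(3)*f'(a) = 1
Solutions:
 f(a) = C1 + 4*sqrt(3)*a^3/9 + sqrt(3)*a/3


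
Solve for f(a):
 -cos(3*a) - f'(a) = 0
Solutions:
 f(a) = C1 - sin(3*a)/3


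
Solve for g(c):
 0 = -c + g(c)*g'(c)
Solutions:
 g(c) = -sqrt(C1 + c^2)
 g(c) = sqrt(C1 + c^2)


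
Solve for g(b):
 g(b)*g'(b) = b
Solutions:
 g(b) = -sqrt(C1 + b^2)
 g(b) = sqrt(C1 + b^2)


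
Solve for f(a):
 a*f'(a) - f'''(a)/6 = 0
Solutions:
 f(a) = C1 + Integral(C2*airyai(6^(1/3)*a) + C3*airybi(6^(1/3)*a), a)


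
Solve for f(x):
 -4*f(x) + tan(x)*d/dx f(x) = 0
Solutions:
 f(x) = C1*sin(x)^4


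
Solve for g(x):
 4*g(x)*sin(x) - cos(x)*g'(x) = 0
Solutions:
 g(x) = C1/cos(x)^4


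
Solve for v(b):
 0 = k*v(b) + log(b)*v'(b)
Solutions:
 v(b) = C1*exp(-k*li(b))


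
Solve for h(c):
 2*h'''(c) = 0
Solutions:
 h(c) = C1 + C2*c + C3*c^2


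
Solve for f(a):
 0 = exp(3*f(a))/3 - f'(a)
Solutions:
 f(a) = log(-1/(C1 + a))/3
 f(a) = log((-1/(C1 + a))^(1/3)*(-1 - sqrt(3)*I)/2)
 f(a) = log((-1/(C1 + a))^(1/3)*(-1 + sqrt(3)*I)/2)


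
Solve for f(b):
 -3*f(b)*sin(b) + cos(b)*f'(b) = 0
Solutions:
 f(b) = C1/cos(b)^3


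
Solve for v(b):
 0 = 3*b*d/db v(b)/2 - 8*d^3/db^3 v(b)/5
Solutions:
 v(b) = C1 + Integral(C2*airyai(15^(1/3)*2^(2/3)*b/4) + C3*airybi(15^(1/3)*2^(2/3)*b/4), b)


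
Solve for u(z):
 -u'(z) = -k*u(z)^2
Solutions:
 u(z) = -1/(C1 + k*z)


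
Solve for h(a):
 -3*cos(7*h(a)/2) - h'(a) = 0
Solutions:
 h(a) = -2*asin((C1 + exp(21*a))/(C1 - exp(21*a)))/7 + 2*pi/7
 h(a) = 2*asin((C1 + exp(21*a))/(C1 - exp(21*a)))/7


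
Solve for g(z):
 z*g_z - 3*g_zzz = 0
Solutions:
 g(z) = C1 + Integral(C2*airyai(3^(2/3)*z/3) + C3*airybi(3^(2/3)*z/3), z)


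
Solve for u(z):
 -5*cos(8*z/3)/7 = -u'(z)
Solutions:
 u(z) = C1 + 15*sin(8*z/3)/56


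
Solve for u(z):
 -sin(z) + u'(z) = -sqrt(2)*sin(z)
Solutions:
 u(z) = C1 - cos(z) + sqrt(2)*cos(z)


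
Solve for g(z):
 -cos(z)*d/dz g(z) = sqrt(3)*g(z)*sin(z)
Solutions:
 g(z) = C1*cos(z)^(sqrt(3))


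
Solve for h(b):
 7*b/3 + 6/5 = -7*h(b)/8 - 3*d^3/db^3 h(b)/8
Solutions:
 h(b) = C3*exp(-3^(2/3)*7^(1/3)*b/3) - 8*b/3 + (C1*sin(3^(1/6)*7^(1/3)*b/2) + C2*cos(3^(1/6)*7^(1/3)*b/2))*exp(3^(2/3)*7^(1/3)*b/6) - 48/35


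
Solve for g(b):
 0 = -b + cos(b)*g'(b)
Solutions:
 g(b) = C1 + Integral(b/cos(b), b)


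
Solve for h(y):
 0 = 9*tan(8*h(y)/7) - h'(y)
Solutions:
 h(y) = -7*asin(C1*exp(72*y/7))/8 + 7*pi/8
 h(y) = 7*asin(C1*exp(72*y/7))/8


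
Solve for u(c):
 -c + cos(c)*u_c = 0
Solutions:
 u(c) = C1 + Integral(c/cos(c), c)


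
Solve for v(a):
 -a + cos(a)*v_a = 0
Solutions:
 v(a) = C1 + Integral(a/cos(a), a)


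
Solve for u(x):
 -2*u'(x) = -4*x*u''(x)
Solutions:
 u(x) = C1 + C2*x^(3/2)


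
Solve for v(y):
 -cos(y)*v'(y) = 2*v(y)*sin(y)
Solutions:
 v(y) = C1*cos(y)^2


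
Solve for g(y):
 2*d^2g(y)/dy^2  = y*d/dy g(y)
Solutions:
 g(y) = C1 + C2*erfi(y/2)


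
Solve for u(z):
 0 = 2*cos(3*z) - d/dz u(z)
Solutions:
 u(z) = C1 + 2*sin(3*z)/3


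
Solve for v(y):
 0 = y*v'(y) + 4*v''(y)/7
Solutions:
 v(y) = C1 + C2*erf(sqrt(14)*y/4)


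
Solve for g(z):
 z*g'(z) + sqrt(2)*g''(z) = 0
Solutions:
 g(z) = C1 + C2*erf(2^(1/4)*z/2)


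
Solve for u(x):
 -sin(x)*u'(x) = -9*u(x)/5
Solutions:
 u(x) = C1*(cos(x) - 1)^(9/10)/(cos(x) + 1)^(9/10)


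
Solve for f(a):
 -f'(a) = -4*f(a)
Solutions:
 f(a) = C1*exp(4*a)


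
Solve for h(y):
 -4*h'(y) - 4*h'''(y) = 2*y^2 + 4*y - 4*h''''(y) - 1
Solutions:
 h(y) = C1 + C2*exp(y*(-2^(2/3)*(3*sqrt(93) + 29)^(1/3) - 2*2^(1/3)/(3*sqrt(93) + 29)^(1/3) + 4)/12)*sin(2^(1/3)*sqrt(3)*y*(-2^(1/3)*(3*sqrt(93) + 29)^(1/3) + 2/(3*sqrt(93) + 29)^(1/3))/12) + C3*exp(y*(-2^(2/3)*(3*sqrt(93) + 29)^(1/3) - 2*2^(1/3)/(3*sqrt(93) + 29)^(1/3) + 4)/12)*cos(2^(1/3)*sqrt(3)*y*(-2^(1/3)*(3*sqrt(93) + 29)^(1/3) + 2/(3*sqrt(93) + 29)^(1/3))/12) + C4*exp(y*(2*2^(1/3)/(3*sqrt(93) + 29)^(1/3) + 2 + 2^(2/3)*(3*sqrt(93) + 29)^(1/3))/6) - y^3/6 - y^2/2 + 5*y/4


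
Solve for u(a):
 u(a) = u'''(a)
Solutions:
 u(a) = C3*exp(a) + (C1*sin(sqrt(3)*a/2) + C2*cos(sqrt(3)*a/2))*exp(-a/2)


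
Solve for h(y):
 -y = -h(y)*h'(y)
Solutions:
 h(y) = -sqrt(C1 + y^2)
 h(y) = sqrt(C1 + y^2)


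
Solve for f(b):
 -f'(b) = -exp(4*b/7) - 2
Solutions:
 f(b) = C1 + 2*b + 7*exp(4*b/7)/4


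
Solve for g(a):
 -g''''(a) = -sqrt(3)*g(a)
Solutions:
 g(a) = C1*exp(-3^(1/8)*a) + C2*exp(3^(1/8)*a) + C3*sin(3^(1/8)*a) + C4*cos(3^(1/8)*a)


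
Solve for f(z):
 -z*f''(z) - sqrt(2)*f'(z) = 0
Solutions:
 f(z) = C1 + C2*z^(1 - sqrt(2))


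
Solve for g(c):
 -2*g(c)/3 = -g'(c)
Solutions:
 g(c) = C1*exp(2*c/3)


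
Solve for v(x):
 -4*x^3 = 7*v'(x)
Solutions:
 v(x) = C1 - x^4/7


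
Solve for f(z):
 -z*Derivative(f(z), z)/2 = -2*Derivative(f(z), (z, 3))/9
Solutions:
 f(z) = C1 + Integral(C2*airyai(2^(1/3)*3^(2/3)*z/2) + C3*airybi(2^(1/3)*3^(2/3)*z/2), z)


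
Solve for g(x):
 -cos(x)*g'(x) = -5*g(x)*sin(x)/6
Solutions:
 g(x) = C1/cos(x)^(5/6)


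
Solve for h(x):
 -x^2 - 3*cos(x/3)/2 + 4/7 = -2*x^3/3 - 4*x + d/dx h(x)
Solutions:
 h(x) = C1 + x^4/6 - x^3/3 + 2*x^2 + 4*x/7 - 9*sin(x/3)/2


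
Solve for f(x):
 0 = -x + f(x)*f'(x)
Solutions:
 f(x) = -sqrt(C1 + x^2)
 f(x) = sqrt(C1 + x^2)


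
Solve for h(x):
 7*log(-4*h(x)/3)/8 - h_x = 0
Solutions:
 -8*Integral(1/(log(-_y) - log(3) + 2*log(2)), (_y, h(x)))/7 = C1 - x


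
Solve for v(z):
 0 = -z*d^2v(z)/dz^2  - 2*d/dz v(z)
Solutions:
 v(z) = C1 + C2/z


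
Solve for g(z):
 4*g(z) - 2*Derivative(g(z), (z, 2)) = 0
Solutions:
 g(z) = C1*exp(-sqrt(2)*z) + C2*exp(sqrt(2)*z)


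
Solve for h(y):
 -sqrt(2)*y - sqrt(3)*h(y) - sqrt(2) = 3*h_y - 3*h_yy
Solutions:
 h(y) = C1*exp(y*(3 + sqrt(3)*sqrt(3 + 4*sqrt(3)))/6) + C2*exp(y*(-sqrt(3)*sqrt(3 + 4*sqrt(3)) + 3)/6) - sqrt(6)*y/3 - sqrt(6)/3 + sqrt(2)


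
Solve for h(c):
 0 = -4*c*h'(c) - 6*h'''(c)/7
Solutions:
 h(c) = C1 + Integral(C2*airyai(-14^(1/3)*3^(2/3)*c/3) + C3*airybi(-14^(1/3)*3^(2/3)*c/3), c)


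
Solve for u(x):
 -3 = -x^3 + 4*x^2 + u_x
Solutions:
 u(x) = C1 + x^4/4 - 4*x^3/3 - 3*x


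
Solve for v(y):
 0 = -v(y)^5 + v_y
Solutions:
 v(y) = -(-1/(C1 + 4*y))^(1/4)
 v(y) = (-1/(C1 + 4*y))^(1/4)
 v(y) = -I*(-1/(C1 + 4*y))^(1/4)
 v(y) = I*(-1/(C1 + 4*y))^(1/4)


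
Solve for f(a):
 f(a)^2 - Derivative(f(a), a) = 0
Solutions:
 f(a) = -1/(C1 + a)


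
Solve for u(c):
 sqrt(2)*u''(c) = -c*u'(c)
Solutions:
 u(c) = C1 + C2*erf(2^(1/4)*c/2)


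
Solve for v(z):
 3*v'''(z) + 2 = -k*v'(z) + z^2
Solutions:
 v(z) = C1 + C2*exp(-sqrt(3)*z*sqrt(-k)/3) + C3*exp(sqrt(3)*z*sqrt(-k)/3) + z^3/(3*k) - 2*z/k - 6*z/k^2


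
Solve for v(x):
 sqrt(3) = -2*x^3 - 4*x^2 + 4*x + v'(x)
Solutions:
 v(x) = C1 + x^4/2 + 4*x^3/3 - 2*x^2 + sqrt(3)*x


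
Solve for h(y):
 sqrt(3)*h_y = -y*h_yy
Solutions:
 h(y) = C1 + C2*y^(1 - sqrt(3))


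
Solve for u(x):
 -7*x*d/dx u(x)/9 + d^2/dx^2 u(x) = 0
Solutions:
 u(x) = C1 + C2*erfi(sqrt(14)*x/6)


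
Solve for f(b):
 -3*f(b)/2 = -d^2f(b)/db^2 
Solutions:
 f(b) = C1*exp(-sqrt(6)*b/2) + C2*exp(sqrt(6)*b/2)


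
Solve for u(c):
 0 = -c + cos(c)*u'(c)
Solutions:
 u(c) = C1 + Integral(c/cos(c), c)


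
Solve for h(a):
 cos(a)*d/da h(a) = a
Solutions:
 h(a) = C1 + Integral(a/cos(a), a)


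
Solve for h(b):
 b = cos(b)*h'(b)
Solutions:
 h(b) = C1 + Integral(b/cos(b), b)


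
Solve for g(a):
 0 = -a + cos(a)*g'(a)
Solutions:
 g(a) = C1 + Integral(a/cos(a), a)


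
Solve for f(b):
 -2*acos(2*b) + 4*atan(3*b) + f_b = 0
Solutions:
 f(b) = C1 + 2*b*acos(2*b) - 4*b*atan(3*b) - sqrt(1 - 4*b^2) + 2*log(9*b^2 + 1)/3


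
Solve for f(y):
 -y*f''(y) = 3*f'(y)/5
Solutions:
 f(y) = C1 + C2*y^(2/5)


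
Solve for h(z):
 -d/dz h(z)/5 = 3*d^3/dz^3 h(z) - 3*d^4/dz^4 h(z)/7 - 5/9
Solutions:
 h(z) = C1 + C2*exp(z*(-10^(2/3)*7^(1/3)*(3*sqrt(989) + 499)^(1/3) - 70*10^(1/3)*7^(2/3)/(3*sqrt(989) + 499)^(1/3) + 140)/60)*sin(sqrt(3)*70^(1/3)*z*(-10^(1/3)*(3*sqrt(989) + 499)^(1/3) + 70*7^(1/3)/(3*sqrt(989) + 499)^(1/3))/60) + C3*exp(z*(-10^(2/3)*7^(1/3)*(3*sqrt(989) + 499)^(1/3) - 70*10^(1/3)*7^(2/3)/(3*sqrt(989) + 499)^(1/3) + 140)/60)*cos(sqrt(3)*70^(1/3)*z*(-10^(1/3)*(3*sqrt(989) + 499)^(1/3) + 70*7^(1/3)/(3*sqrt(989) + 499)^(1/3))/60) + C4*exp(z*(70*10^(1/3)*7^(2/3)/(3*sqrt(989) + 499)^(1/3) + 70 + 10^(2/3)*7^(1/3)*(3*sqrt(989) + 499)^(1/3))/30) + 25*z/9


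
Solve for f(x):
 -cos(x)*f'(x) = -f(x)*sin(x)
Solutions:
 f(x) = C1/cos(x)


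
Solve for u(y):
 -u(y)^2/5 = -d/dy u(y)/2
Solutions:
 u(y) = -5/(C1 + 2*y)


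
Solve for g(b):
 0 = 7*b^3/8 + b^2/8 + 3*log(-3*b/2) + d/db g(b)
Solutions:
 g(b) = C1 - 7*b^4/32 - b^3/24 - 3*b*log(-b) + 3*b*(-log(3) + log(2) + 1)


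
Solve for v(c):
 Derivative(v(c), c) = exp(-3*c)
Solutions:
 v(c) = C1 - exp(-3*c)/3


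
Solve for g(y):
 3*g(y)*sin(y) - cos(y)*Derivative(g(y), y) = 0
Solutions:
 g(y) = C1/cos(y)^3


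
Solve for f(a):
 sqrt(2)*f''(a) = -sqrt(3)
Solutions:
 f(a) = C1 + C2*a - sqrt(6)*a^2/4


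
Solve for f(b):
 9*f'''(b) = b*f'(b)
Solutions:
 f(b) = C1 + Integral(C2*airyai(3^(1/3)*b/3) + C3*airybi(3^(1/3)*b/3), b)


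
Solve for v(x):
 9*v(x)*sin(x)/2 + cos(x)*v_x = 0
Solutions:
 v(x) = C1*cos(x)^(9/2)


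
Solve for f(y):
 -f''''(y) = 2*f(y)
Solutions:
 f(y) = (C1*sin(2^(3/4)*y/2) + C2*cos(2^(3/4)*y/2))*exp(-2^(3/4)*y/2) + (C3*sin(2^(3/4)*y/2) + C4*cos(2^(3/4)*y/2))*exp(2^(3/4)*y/2)


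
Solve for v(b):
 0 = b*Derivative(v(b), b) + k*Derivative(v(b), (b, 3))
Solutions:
 v(b) = C1 + Integral(C2*airyai(b*(-1/k)^(1/3)) + C3*airybi(b*(-1/k)^(1/3)), b)


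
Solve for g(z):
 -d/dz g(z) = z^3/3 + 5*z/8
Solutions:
 g(z) = C1 - z^4/12 - 5*z^2/16


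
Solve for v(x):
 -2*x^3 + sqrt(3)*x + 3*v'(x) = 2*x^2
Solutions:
 v(x) = C1 + x^4/6 + 2*x^3/9 - sqrt(3)*x^2/6


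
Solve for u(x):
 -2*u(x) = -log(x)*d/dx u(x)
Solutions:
 u(x) = C1*exp(2*li(x))


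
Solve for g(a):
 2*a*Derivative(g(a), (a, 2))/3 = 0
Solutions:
 g(a) = C1 + C2*a


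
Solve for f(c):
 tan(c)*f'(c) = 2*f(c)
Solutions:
 f(c) = C1*sin(c)^2


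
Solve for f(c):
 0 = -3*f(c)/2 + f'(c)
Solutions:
 f(c) = C1*exp(3*c/2)


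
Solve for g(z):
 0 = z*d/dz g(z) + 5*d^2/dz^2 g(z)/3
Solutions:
 g(z) = C1 + C2*erf(sqrt(30)*z/10)


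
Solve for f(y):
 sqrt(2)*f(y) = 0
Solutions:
 f(y) = 0


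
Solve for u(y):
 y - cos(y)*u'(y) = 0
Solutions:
 u(y) = C1 + Integral(y/cos(y), y)


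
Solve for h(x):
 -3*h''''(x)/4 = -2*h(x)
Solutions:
 h(x) = C1*exp(-6^(3/4)*x/3) + C2*exp(6^(3/4)*x/3) + C3*sin(6^(3/4)*x/3) + C4*cos(6^(3/4)*x/3)


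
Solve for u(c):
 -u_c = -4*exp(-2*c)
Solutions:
 u(c) = C1 - 2*exp(-2*c)


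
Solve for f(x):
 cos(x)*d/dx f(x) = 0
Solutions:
 f(x) = C1


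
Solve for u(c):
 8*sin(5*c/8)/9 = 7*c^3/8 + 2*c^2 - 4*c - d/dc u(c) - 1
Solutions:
 u(c) = C1 + 7*c^4/32 + 2*c^3/3 - 2*c^2 - c + 64*cos(5*c/8)/45


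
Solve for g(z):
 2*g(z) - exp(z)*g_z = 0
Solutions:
 g(z) = C1*exp(-2*exp(-z))


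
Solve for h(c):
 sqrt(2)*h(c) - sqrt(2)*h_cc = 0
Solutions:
 h(c) = C1*exp(-c) + C2*exp(c)


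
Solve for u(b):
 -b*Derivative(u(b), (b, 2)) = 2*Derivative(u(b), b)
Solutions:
 u(b) = C1 + C2/b


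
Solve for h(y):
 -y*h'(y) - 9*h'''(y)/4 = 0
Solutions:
 h(y) = C1 + Integral(C2*airyai(-2^(2/3)*3^(1/3)*y/3) + C3*airybi(-2^(2/3)*3^(1/3)*y/3), y)


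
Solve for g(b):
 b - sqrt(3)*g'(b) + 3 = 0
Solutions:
 g(b) = C1 + sqrt(3)*b^2/6 + sqrt(3)*b


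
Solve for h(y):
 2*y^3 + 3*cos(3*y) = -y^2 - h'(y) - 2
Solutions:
 h(y) = C1 - y^4/2 - y^3/3 - 2*y - sin(3*y)


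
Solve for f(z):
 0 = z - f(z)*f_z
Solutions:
 f(z) = -sqrt(C1 + z^2)
 f(z) = sqrt(C1 + z^2)


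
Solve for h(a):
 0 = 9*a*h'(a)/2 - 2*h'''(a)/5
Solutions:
 h(a) = C1 + Integral(C2*airyai(90^(1/3)*a/2) + C3*airybi(90^(1/3)*a/2), a)


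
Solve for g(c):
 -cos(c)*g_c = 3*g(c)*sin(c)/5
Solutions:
 g(c) = C1*cos(c)^(3/5)


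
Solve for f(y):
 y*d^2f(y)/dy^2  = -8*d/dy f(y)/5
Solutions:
 f(y) = C1 + C2/y^(3/5)


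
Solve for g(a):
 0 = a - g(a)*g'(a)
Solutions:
 g(a) = -sqrt(C1 + a^2)
 g(a) = sqrt(C1 + a^2)


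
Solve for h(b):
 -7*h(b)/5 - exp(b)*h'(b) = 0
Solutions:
 h(b) = C1*exp(7*exp(-b)/5)


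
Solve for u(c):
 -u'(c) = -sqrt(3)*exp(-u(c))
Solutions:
 u(c) = log(C1 + sqrt(3)*c)


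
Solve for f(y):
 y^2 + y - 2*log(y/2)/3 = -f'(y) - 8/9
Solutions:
 f(y) = C1 - y^3/3 - y^2/2 + 2*y*log(y)/3 - 14*y/9 - 2*y*log(2)/3


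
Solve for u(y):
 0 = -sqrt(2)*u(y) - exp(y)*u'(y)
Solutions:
 u(y) = C1*exp(sqrt(2)*exp(-y))


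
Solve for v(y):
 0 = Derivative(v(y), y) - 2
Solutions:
 v(y) = C1 + 2*y


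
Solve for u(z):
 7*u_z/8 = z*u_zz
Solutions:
 u(z) = C1 + C2*z^(15/8)


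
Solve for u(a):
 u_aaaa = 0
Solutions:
 u(a) = C1 + C2*a + C3*a^2 + C4*a^3


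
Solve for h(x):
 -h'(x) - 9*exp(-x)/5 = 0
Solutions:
 h(x) = C1 + 9*exp(-x)/5


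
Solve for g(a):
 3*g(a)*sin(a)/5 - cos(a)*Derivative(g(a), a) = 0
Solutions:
 g(a) = C1/cos(a)^(3/5)


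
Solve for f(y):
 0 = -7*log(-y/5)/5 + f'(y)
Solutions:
 f(y) = C1 + 7*y*log(-y)/5 + 7*y*(-log(5) - 1)/5


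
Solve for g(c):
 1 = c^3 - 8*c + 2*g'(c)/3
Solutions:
 g(c) = C1 - 3*c^4/8 + 6*c^2 + 3*c/2


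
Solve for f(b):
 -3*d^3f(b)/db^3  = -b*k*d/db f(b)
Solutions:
 f(b) = C1 + Integral(C2*airyai(3^(2/3)*b*k^(1/3)/3) + C3*airybi(3^(2/3)*b*k^(1/3)/3), b)


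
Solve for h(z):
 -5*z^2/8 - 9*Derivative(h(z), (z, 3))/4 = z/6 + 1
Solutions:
 h(z) = C1 + C2*z + C3*z^2 - z^5/216 - z^4/324 - 2*z^3/27


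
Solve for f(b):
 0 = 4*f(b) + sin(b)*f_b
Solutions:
 f(b) = C1*(cos(b)^2 + 2*cos(b) + 1)/(cos(b)^2 - 2*cos(b) + 1)


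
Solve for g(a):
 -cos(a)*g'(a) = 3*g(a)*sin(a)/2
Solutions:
 g(a) = C1*cos(a)^(3/2)


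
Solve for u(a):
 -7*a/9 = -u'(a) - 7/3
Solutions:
 u(a) = C1 + 7*a^2/18 - 7*a/3


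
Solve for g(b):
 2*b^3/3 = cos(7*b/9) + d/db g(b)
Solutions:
 g(b) = C1 + b^4/6 - 9*sin(7*b/9)/7


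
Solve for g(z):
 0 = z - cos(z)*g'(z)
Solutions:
 g(z) = C1 + Integral(z/cos(z), z)


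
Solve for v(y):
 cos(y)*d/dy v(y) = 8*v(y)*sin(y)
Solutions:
 v(y) = C1/cos(y)^8


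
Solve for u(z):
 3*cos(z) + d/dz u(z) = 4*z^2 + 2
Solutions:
 u(z) = C1 + 4*z^3/3 + 2*z - 3*sin(z)


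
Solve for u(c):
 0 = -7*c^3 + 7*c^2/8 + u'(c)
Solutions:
 u(c) = C1 + 7*c^4/4 - 7*c^3/24


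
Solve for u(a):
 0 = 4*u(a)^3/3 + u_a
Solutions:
 u(a) = -sqrt(6)*sqrt(-1/(C1 - 4*a))/2
 u(a) = sqrt(6)*sqrt(-1/(C1 - 4*a))/2


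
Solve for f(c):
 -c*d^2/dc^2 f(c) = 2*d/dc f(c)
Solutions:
 f(c) = C1 + C2/c


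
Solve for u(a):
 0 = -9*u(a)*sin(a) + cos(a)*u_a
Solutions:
 u(a) = C1/cos(a)^9


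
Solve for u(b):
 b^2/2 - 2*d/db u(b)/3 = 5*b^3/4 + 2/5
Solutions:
 u(b) = C1 - 15*b^4/32 + b^3/4 - 3*b/5


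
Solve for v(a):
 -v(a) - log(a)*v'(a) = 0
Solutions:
 v(a) = C1*exp(-li(a))


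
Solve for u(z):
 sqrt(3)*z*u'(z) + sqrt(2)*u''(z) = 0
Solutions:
 u(z) = C1 + C2*erf(6^(1/4)*z/2)


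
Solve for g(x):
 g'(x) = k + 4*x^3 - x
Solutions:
 g(x) = C1 + k*x + x^4 - x^2/2


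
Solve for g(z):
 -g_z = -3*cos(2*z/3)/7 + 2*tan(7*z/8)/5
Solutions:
 g(z) = C1 + 16*log(cos(7*z/8))/35 + 9*sin(2*z/3)/14


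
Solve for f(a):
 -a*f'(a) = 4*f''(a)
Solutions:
 f(a) = C1 + C2*erf(sqrt(2)*a/4)


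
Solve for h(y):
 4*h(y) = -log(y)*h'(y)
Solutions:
 h(y) = C1*exp(-4*li(y))


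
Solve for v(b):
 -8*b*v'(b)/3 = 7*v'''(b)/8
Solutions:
 v(b) = C1 + Integral(C2*airyai(-4*21^(2/3)*b/21) + C3*airybi(-4*21^(2/3)*b/21), b)


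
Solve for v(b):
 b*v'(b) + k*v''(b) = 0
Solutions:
 v(b) = C1 + C2*sqrt(k)*erf(sqrt(2)*b*sqrt(1/k)/2)


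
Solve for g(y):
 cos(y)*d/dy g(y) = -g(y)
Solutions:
 g(y) = C1*sqrt(sin(y) - 1)/sqrt(sin(y) + 1)


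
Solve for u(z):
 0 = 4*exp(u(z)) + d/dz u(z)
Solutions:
 u(z) = log(1/(C1 + 4*z))


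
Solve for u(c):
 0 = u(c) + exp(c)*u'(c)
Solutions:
 u(c) = C1*exp(exp(-c))


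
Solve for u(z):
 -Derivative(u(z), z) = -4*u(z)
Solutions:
 u(z) = C1*exp(4*z)


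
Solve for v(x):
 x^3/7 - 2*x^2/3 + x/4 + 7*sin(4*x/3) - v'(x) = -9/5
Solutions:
 v(x) = C1 + x^4/28 - 2*x^3/9 + x^2/8 + 9*x/5 - 21*cos(4*x/3)/4


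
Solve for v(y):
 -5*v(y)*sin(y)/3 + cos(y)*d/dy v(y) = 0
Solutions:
 v(y) = C1/cos(y)^(5/3)


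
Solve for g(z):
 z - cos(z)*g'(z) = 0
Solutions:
 g(z) = C1 + Integral(z/cos(z), z)


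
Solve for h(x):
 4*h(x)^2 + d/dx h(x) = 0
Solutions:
 h(x) = 1/(C1 + 4*x)


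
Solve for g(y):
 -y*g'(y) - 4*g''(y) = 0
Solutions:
 g(y) = C1 + C2*erf(sqrt(2)*y/4)


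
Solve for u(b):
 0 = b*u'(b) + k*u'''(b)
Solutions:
 u(b) = C1 + Integral(C2*airyai(b*(-1/k)^(1/3)) + C3*airybi(b*(-1/k)^(1/3)), b)


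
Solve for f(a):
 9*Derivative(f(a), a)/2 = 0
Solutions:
 f(a) = C1


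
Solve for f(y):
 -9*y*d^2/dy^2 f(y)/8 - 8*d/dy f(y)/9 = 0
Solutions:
 f(y) = C1 + C2*y^(17/81)


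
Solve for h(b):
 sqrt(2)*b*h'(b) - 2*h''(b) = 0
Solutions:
 h(b) = C1 + C2*erfi(2^(1/4)*b/2)


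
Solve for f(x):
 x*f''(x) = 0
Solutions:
 f(x) = C1 + C2*x


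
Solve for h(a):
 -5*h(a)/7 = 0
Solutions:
 h(a) = 0


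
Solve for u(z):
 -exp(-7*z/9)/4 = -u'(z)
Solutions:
 u(z) = C1 - 9*exp(-7*z/9)/28


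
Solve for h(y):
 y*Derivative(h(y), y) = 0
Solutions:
 h(y) = C1


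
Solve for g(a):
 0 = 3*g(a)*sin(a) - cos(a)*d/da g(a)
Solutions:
 g(a) = C1/cos(a)^3


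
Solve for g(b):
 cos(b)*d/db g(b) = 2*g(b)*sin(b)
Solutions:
 g(b) = C1/cos(b)^2


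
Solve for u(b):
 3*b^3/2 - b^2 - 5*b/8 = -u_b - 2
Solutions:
 u(b) = C1 - 3*b^4/8 + b^3/3 + 5*b^2/16 - 2*b


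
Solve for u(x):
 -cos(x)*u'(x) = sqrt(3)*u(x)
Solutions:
 u(x) = C1*(sin(x) - 1)^(sqrt(3)/2)/(sin(x) + 1)^(sqrt(3)/2)


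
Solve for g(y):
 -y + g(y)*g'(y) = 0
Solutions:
 g(y) = -sqrt(C1 + y^2)
 g(y) = sqrt(C1 + y^2)


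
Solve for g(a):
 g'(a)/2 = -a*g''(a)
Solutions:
 g(a) = C1 + C2*sqrt(a)


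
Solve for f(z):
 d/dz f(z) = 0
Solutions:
 f(z) = C1


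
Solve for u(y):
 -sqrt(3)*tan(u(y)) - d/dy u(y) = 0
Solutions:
 u(y) = pi - asin(C1*exp(-sqrt(3)*y))
 u(y) = asin(C1*exp(-sqrt(3)*y))


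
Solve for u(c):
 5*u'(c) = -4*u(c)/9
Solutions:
 u(c) = C1*exp(-4*c/45)


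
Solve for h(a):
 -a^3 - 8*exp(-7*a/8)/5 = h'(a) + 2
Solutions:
 h(a) = C1 - a^4/4 - 2*a + 64*exp(-7*a/8)/35


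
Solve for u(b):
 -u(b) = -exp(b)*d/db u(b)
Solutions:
 u(b) = C1*exp(-exp(-b))


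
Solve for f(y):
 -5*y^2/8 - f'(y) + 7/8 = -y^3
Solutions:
 f(y) = C1 + y^4/4 - 5*y^3/24 + 7*y/8


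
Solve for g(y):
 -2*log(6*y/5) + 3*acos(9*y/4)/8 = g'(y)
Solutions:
 g(y) = C1 - 2*y*log(y) + 3*y*acos(9*y/4)/8 - 2*y*log(6) + 2*y + 2*y*log(5) - sqrt(16 - 81*y^2)/24


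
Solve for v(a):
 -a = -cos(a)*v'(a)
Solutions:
 v(a) = C1 + Integral(a/cos(a), a)


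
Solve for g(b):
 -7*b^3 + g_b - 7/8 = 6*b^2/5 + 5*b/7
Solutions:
 g(b) = C1 + 7*b^4/4 + 2*b^3/5 + 5*b^2/14 + 7*b/8


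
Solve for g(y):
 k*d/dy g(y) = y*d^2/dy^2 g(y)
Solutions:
 g(y) = C1 + y^(re(k) + 1)*(C2*sin(log(y)*Abs(im(k))) + C3*cos(log(y)*im(k)))


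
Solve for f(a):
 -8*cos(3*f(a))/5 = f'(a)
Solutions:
 8*a/5 - log(sin(3*f(a)) - 1)/6 + log(sin(3*f(a)) + 1)/6 = C1


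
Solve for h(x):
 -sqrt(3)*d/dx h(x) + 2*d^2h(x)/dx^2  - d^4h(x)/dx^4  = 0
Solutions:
 h(x) = C1 + C4*exp(-sqrt(3)*x) + (C2*sin(x/2) + C3*cos(x/2))*exp(sqrt(3)*x/2)


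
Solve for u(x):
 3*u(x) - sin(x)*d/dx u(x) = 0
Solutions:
 u(x) = C1*(cos(x) - 1)^(3/2)/(cos(x) + 1)^(3/2)


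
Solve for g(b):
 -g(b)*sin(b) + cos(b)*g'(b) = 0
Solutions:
 g(b) = C1/cos(b)


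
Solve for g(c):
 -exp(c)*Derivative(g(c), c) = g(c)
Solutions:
 g(c) = C1*exp(exp(-c))


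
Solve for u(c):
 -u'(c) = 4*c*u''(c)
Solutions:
 u(c) = C1 + C2*c^(3/4)


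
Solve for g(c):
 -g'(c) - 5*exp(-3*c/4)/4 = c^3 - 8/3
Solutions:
 g(c) = C1 - c^4/4 + 8*c/3 + 5*exp(-3*c/4)/3


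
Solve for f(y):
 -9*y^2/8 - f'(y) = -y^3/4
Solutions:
 f(y) = C1 + y^4/16 - 3*y^3/8


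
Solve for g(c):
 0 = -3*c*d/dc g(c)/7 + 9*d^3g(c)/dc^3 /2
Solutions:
 g(c) = C1 + Integral(C2*airyai(2^(1/3)*21^(2/3)*c/21) + C3*airybi(2^(1/3)*21^(2/3)*c/21), c)


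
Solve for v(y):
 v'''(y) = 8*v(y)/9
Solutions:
 v(y) = C3*exp(2*3^(1/3)*y/3) + (C1*sin(3^(5/6)*y/3) + C2*cos(3^(5/6)*y/3))*exp(-3^(1/3)*y/3)


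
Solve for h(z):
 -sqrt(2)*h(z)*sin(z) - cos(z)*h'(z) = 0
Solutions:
 h(z) = C1*cos(z)^(sqrt(2))


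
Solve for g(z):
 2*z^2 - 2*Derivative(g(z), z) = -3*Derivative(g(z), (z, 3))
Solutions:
 g(z) = C1 + C2*exp(-sqrt(6)*z/3) + C3*exp(sqrt(6)*z/3) + z^3/3 + 3*z


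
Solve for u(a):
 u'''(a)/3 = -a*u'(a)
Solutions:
 u(a) = C1 + Integral(C2*airyai(-3^(1/3)*a) + C3*airybi(-3^(1/3)*a), a)


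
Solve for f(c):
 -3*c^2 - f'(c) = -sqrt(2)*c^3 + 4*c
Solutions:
 f(c) = C1 + sqrt(2)*c^4/4 - c^3 - 2*c^2


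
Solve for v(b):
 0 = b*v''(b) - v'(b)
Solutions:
 v(b) = C1 + C2*b^2


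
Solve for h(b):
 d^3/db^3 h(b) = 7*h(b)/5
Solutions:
 h(b) = C3*exp(5^(2/3)*7^(1/3)*b/5) + (C1*sin(sqrt(3)*5^(2/3)*7^(1/3)*b/10) + C2*cos(sqrt(3)*5^(2/3)*7^(1/3)*b/10))*exp(-5^(2/3)*7^(1/3)*b/10)


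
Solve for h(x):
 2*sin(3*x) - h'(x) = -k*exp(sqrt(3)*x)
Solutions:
 h(x) = C1 + sqrt(3)*k*exp(sqrt(3)*x)/3 - 2*cos(3*x)/3


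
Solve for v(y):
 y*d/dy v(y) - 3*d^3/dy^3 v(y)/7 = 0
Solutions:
 v(y) = C1 + Integral(C2*airyai(3^(2/3)*7^(1/3)*y/3) + C3*airybi(3^(2/3)*7^(1/3)*y/3), y)
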